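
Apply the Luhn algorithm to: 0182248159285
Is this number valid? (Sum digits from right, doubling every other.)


Luhn sum = 62
62 mod 10 = 2

Invalid (Luhn sum mod 10 = 2)


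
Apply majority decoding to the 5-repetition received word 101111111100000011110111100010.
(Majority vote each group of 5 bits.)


Groups: 10111, 11111, 00000, 01111, 01111, 00010
Majority votes: 110110

110110


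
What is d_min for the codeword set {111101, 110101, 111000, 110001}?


Comparing all pairs, minimum distance: 1
Can detect 0 errors, correct 0 errors

1


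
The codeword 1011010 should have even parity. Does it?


Number of 1s: 4

Yes, parity is correct (4 ones)


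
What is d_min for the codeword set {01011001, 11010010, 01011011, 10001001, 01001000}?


Comparing all pairs, minimum distance: 1
Can detect 0 errors, correct 0 errors

1


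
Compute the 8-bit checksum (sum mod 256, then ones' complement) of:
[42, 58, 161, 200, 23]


Sum = 484 mod 256 = 228
Complement = 27

27


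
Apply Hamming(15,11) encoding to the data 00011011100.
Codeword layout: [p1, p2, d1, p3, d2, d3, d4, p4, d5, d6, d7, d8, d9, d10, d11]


Parity bits: p1=0, p2=0, p3=1, p4=0

000100101011100


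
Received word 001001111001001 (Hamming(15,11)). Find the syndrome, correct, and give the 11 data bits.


Syndrome = 0: no error detected

Data: 10111001001 (no errors)


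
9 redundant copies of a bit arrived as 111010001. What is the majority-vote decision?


Ones: 5 out of 9
Threshold: 5

1 (5/9 voted 1)


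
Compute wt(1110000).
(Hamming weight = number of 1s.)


Counting 1s in 1110000

3


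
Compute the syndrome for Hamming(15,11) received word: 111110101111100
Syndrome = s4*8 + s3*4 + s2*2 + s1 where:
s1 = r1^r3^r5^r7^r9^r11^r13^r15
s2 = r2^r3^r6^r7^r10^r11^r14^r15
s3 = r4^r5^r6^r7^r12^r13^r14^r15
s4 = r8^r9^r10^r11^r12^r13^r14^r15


s1=1, s2=1, s3=1, s4=1

Syndrome = 15 (error at position 15)


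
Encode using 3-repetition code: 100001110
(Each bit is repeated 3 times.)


Each bit -> 3 copies

111000000000000111111111000


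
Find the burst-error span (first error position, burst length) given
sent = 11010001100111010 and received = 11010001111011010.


XOR: 00000000011100000

Burst at position 9, length 3


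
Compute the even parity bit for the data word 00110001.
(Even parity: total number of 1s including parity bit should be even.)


Number of 1s in data: 3
Parity bit: 1

1


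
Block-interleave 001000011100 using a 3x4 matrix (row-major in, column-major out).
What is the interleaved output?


Matrix:
  0010
  0001
  1100
Read columns: 001001100010

001001100010


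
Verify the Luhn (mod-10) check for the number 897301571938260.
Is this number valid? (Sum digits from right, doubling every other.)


Luhn sum = 67
67 mod 10 = 7

Invalid (Luhn sum mod 10 = 7)


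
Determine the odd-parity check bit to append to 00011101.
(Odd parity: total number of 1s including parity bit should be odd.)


Number of 1s in data: 4
Parity bit: 1

1


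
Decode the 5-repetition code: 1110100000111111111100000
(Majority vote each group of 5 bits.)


Groups: 11101, 00000, 11111, 11111, 00000
Majority votes: 10110

10110


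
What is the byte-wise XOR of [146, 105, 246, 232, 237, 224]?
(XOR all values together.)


XOR chain: 146 ^ 105 ^ 246 ^ 232 ^ 237 ^ 224 = 232

232


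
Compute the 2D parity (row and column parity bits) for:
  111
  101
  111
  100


Row parities: 1011
Column parities: 001

Row P: 1011, Col P: 001, Corner: 1


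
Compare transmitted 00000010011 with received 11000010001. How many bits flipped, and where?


XOR: 11000000010

3 error(s) at position(s): 0, 1, 9


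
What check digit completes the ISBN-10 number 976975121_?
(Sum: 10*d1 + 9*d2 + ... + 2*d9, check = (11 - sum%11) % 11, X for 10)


Weighted sum: 343
343 mod 11 = 2

Check digit: 9


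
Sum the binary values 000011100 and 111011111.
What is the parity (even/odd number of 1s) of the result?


000011100 = 28
111011111 = 479
Sum = 507 = 111111011
1s count = 8

even parity (8 ones in 111111011)


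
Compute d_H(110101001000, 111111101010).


XOR: 001010100010
Count of 1s: 4

4


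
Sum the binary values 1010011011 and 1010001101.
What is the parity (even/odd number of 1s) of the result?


1010011011 = 667
1010001101 = 653
Sum = 1320 = 10100101000
1s count = 4

even parity (4 ones in 10100101000)


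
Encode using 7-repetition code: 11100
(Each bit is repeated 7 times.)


Each bit -> 7 copies

11111111111111111111100000000000000


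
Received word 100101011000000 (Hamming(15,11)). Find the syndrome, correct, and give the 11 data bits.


Syndrome = 2: error at position 2

Data: 00101000000 (corrected bit 2)


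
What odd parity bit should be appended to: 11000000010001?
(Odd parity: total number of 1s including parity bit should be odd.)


Number of 1s in data: 4
Parity bit: 1

1


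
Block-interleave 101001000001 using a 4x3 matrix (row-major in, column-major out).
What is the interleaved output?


Matrix:
  101
  001
  000
  001
Read columns: 100000001101

100000001101


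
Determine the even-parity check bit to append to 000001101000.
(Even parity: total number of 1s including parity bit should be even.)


Number of 1s in data: 3
Parity bit: 1

1


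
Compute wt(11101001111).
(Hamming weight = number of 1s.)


Counting 1s in 11101001111

8


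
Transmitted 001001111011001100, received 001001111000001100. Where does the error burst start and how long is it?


XOR: 000000000011000000

Burst at position 10, length 2


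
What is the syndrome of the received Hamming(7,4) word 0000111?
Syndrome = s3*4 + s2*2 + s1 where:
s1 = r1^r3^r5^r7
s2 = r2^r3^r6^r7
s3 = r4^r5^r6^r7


s1=0, s2=0, s3=1

Syndrome = 4 (error at position 4)


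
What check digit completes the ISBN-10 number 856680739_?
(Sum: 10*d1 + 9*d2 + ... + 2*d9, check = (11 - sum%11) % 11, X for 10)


Weighted sum: 318
318 mod 11 = 10

Check digit: 1


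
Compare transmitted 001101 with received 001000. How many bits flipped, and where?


XOR: 000101

2 error(s) at position(s): 3, 5


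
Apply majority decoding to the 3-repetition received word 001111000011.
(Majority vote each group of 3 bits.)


Groups: 001, 111, 000, 011
Majority votes: 0101

0101


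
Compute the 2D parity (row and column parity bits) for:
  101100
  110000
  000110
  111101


Row parities: 1001
Column parities: 100111

Row P: 1001, Col P: 100111, Corner: 0


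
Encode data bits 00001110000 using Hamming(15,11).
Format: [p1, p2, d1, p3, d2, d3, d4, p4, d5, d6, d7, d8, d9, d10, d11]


Parity bits: p1=0, p2=0, p3=0, p4=1

000000011110000


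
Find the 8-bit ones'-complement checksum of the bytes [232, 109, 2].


Sum = 343 mod 256 = 87
Complement = 168

168


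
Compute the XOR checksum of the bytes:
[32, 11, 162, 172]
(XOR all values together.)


XOR chain: 32 ^ 11 ^ 162 ^ 172 = 37

37


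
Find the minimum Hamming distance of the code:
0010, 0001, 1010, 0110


Comparing all pairs, minimum distance: 1
Can detect 0 errors, correct 0 errors

1


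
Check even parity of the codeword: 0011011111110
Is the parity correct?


Number of 1s: 9

No, parity error (9 ones)


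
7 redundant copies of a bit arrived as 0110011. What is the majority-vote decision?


Ones: 4 out of 7
Threshold: 4

1 (4/7 voted 1)


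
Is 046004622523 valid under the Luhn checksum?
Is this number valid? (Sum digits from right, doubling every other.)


Luhn sum = 32
32 mod 10 = 2

Invalid (Luhn sum mod 10 = 2)


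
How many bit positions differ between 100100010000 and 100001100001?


XOR: 000101110001
Count of 1s: 5

5


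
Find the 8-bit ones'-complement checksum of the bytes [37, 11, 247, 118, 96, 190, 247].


Sum = 946 mod 256 = 178
Complement = 77

77


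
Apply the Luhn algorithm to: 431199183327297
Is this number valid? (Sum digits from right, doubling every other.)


Luhn sum = 73
73 mod 10 = 3

Invalid (Luhn sum mod 10 = 3)


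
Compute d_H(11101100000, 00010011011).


XOR: 11111111011
Count of 1s: 10

10


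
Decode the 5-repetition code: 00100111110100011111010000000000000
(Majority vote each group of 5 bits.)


Groups: 00100, 11111, 01000, 11111, 01000, 00000, 00000
Majority votes: 0101000

0101000


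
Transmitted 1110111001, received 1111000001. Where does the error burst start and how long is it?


XOR: 0001111000

Burst at position 3, length 4


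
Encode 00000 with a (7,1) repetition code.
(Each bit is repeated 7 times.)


Each bit -> 7 copies

00000000000000000000000000000000000


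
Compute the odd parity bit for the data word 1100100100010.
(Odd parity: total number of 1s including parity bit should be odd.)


Number of 1s in data: 5
Parity bit: 0

0


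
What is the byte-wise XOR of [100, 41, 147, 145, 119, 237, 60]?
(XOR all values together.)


XOR chain: 100 ^ 41 ^ 147 ^ 145 ^ 119 ^ 237 ^ 60 = 233

233


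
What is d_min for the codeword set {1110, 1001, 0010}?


Comparing all pairs, minimum distance: 2
Can detect 1 errors, correct 0 errors

2


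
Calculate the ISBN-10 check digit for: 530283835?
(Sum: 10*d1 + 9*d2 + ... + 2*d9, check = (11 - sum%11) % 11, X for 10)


Weighted sum: 205
205 mod 11 = 7

Check digit: 4


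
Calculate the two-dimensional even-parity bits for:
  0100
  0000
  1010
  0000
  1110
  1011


Row parities: 100011
Column parities: 1011

Row P: 100011, Col P: 1011, Corner: 1


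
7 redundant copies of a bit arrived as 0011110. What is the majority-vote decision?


Ones: 4 out of 7
Threshold: 4

1 (4/7 voted 1)


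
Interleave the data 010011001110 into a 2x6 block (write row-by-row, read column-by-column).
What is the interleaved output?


Matrix:
  010011
  001110
Read columns: 001001011110

001001011110


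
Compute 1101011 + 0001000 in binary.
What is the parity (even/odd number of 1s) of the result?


1101011 = 107
0001000 = 8
Sum = 115 = 1110011
1s count = 5

odd parity (5 ones in 1110011)


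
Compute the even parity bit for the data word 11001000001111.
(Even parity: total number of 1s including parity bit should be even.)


Number of 1s in data: 7
Parity bit: 1

1


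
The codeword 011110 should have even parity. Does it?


Number of 1s: 4

Yes, parity is correct (4 ones)


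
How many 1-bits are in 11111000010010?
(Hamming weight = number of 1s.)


Counting 1s in 11111000010010

7


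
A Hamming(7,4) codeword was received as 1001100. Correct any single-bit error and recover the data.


Syndrome = 0: no error detected

Data: 0100 (no errors)


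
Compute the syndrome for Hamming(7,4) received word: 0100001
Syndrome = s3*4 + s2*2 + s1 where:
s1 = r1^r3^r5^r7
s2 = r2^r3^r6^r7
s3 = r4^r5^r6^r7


s1=1, s2=0, s3=1

Syndrome = 5 (error at position 5)


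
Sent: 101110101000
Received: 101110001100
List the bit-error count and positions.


XOR: 000000100100

2 error(s) at position(s): 6, 9


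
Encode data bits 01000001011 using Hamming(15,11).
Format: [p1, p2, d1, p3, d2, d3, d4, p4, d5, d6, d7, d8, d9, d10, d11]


Parity bits: p1=0, p2=0, p3=0, p4=1

000010010001011


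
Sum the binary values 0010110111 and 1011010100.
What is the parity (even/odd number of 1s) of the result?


0010110111 = 183
1011010100 = 724
Sum = 907 = 1110001011
1s count = 6

even parity (6 ones in 1110001011)


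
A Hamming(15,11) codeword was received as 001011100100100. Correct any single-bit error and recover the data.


Syndrome = 0: no error detected

Data: 11110100100 (no errors)


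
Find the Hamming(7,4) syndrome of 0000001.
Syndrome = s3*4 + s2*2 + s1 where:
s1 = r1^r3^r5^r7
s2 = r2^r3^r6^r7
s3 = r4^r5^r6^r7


s1=1, s2=1, s3=1

Syndrome = 7 (error at position 7)


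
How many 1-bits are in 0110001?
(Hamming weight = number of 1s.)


Counting 1s in 0110001

3


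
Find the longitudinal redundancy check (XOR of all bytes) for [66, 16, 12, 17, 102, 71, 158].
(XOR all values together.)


XOR chain: 66 ^ 16 ^ 12 ^ 17 ^ 102 ^ 71 ^ 158 = 240

240


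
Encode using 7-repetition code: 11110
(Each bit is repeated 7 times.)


Each bit -> 7 copies

11111111111111111111111111110000000


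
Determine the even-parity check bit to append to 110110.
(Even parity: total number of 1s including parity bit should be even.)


Number of 1s in data: 4
Parity bit: 0

0


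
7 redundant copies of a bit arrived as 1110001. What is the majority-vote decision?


Ones: 4 out of 7
Threshold: 4

1 (4/7 voted 1)


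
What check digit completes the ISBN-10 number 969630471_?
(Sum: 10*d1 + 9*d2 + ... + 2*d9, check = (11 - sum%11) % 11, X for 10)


Weighted sum: 315
315 mod 11 = 7

Check digit: 4


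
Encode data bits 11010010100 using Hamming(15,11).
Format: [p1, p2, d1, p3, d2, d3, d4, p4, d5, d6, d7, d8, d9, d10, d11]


Parity bits: p1=1, p2=1, p3=1, p4=0

111110100010100


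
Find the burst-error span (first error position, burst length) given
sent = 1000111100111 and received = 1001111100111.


XOR: 0001000000000

Burst at position 3, length 1


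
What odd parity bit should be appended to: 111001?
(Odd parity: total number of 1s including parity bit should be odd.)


Number of 1s in data: 4
Parity bit: 1

1


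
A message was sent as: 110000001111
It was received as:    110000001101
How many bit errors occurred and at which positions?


XOR: 000000000010

1 error(s) at position(s): 10


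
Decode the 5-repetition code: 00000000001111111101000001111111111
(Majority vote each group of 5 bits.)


Groups: 00000, 00000, 11111, 11101, 00000, 11111, 11111
Majority votes: 0011011

0011011


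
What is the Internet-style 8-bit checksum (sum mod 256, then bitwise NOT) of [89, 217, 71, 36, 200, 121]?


Sum = 734 mod 256 = 222
Complement = 33

33


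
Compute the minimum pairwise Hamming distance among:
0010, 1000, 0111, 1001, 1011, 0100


Comparing all pairs, minimum distance: 1
Can detect 0 errors, correct 0 errors

1


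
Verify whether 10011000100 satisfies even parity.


Number of 1s: 4

Yes, parity is correct (4 ones)


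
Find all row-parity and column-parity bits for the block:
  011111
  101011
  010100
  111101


Row parities: 1001
Column parities: 011101

Row P: 1001, Col P: 011101, Corner: 0


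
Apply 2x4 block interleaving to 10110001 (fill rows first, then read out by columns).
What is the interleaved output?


Matrix:
  1011
  0001
Read columns: 10001011

10001011


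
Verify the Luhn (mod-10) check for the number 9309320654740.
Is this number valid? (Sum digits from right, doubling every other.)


Luhn sum = 62
62 mod 10 = 2

Invalid (Luhn sum mod 10 = 2)


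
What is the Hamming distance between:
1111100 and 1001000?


XOR: 0110100
Count of 1s: 3

3


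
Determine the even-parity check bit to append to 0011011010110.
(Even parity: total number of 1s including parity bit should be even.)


Number of 1s in data: 7
Parity bit: 1

1


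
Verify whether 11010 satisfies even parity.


Number of 1s: 3

No, parity error (3 ones)


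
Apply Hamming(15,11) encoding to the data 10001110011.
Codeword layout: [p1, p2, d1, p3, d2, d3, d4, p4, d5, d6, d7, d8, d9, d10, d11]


Parity bits: p1=0, p2=1, p3=0, p4=1

011000011110011


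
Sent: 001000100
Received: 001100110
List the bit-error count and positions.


XOR: 000100010

2 error(s) at position(s): 3, 7


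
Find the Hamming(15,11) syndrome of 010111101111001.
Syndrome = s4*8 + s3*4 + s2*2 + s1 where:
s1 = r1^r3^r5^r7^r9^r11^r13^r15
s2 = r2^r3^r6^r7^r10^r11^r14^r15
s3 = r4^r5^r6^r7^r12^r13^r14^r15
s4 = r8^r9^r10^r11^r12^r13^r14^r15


s1=1, s2=0, s3=0, s4=1

Syndrome = 9 (error at position 9)


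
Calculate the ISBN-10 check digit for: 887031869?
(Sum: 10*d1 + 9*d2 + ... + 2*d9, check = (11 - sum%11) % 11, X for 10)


Weighted sum: 299
299 mod 11 = 2

Check digit: 9


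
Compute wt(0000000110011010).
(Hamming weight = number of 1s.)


Counting 1s in 0000000110011010

5


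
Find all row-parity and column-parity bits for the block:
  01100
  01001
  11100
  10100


Row parities: 0010
Column parities: 01101

Row P: 0010, Col P: 01101, Corner: 1


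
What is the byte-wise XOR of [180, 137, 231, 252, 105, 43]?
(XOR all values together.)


XOR chain: 180 ^ 137 ^ 231 ^ 252 ^ 105 ^ 43 = 100

100


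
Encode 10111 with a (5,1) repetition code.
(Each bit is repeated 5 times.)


Each bit -> 5 copies

1111100000111111111111111


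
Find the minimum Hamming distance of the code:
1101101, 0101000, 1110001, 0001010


Comparing all pairs, minimum distance: 2
Can detect 1 errors, correct 0 errors

2


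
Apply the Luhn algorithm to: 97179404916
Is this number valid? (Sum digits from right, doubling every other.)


Luhn sum = 62
62 mod 10 = 2

Invalid (Luhn sum mod 10 = 2)


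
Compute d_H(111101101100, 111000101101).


XOR: 000101000001
Count of 1s: 3

3


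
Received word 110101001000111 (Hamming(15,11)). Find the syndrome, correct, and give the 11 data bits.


Syndrome = 4: error at position 4

Data: 00101000111 (corrected bit 4)


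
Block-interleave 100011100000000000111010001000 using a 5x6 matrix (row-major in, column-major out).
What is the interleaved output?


Matrix:
  100011
  100000
  000000
  111010
  001000
Read columns: 110100001000011000001001010000

110100001000011000001001010000


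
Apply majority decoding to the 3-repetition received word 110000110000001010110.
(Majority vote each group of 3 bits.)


Groups: 110, 000, 110, 000, 001, 010, 110
Majority votes: 1010001

1010001


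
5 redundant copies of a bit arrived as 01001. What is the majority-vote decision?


Ones: 2 out of 5
Threshold: 3

0 (2/5 voted 1)


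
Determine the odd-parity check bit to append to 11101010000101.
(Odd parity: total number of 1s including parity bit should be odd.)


Number of 1s in data: 7
Parity bit: 0

0


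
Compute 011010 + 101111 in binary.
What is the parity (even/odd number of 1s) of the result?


011010 = 26
101111 = 47
Sum = 73 = 1001001
1s count = 3

odd parity (3 ones in 1001001)


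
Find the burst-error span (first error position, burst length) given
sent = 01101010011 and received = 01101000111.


XOR: 00000010100

Burst at position 6, length 3


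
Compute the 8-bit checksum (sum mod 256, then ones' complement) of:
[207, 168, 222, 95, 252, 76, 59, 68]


Sum = 1147 mod 256 = 123
Complement = 132

132


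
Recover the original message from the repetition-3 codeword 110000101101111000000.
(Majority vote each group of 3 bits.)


Groups: 110, 000, 101, 101, 111, 000, 000
Majority votes: 1011100

1011100


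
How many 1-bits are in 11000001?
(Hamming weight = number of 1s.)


Counting 1s in 11000001

3


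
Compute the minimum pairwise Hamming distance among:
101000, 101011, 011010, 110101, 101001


Comparing all pairs, minimum distance: 1
Can detect 0 errors, correct 0 errors

1


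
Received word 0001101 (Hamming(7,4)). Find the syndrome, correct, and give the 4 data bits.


Syndrome = 6: error at position 6

Data: 0111 (corrected bit 6)


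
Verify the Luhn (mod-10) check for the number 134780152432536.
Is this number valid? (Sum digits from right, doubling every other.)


Luhn sum = 60
60 mod 10 = 0

Valid (Luhn sum mod 10 = 0)


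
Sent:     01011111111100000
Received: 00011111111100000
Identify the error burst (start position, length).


XOR: 01000000000000000

Burst at position 1, length 1


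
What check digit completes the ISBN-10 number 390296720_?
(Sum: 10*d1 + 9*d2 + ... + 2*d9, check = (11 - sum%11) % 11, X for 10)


Weighted sum: 243
243 mod 11 = 1

Check digit: X


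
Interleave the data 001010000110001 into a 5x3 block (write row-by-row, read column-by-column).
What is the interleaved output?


Matrix:
  001
  010
  000
  110
  001
Read columns: 000100101010001

000100101010001


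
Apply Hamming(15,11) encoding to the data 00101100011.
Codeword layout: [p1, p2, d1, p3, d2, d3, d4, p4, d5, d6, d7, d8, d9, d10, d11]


Parity bits: p1=0, p2=0, p3=1, p4=0

000101001100011


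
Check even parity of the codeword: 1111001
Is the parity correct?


Number of 1s: 5

No, parity error (5 ones)


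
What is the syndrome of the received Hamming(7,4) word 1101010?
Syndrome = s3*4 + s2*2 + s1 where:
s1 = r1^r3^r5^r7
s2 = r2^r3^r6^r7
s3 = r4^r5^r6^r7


s1=1, s2=0, s3=0

Syndrome = 1 (error at position 1)


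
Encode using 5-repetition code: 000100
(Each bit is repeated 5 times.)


Each bit -> 5 copies

000000000000000111110000000000


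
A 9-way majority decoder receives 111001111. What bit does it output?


Ones: 7 out of 9
Threshold: 5

1 (7/9 voted 1)


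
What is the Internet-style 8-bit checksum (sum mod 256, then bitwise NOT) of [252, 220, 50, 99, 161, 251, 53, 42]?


Sum = 1128 mod 256 = 104
Complement = 151

151


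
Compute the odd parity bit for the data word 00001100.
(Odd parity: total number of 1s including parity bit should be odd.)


Number of 1s in data: 2
Parity bit: 1

1


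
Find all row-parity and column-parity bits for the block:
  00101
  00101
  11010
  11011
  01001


Row parities: 00100
Column parities: 01000

Row P: 00100, Col P: 01000, Corner: 1


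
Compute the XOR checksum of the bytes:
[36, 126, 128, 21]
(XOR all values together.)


XOR chain: 36 ^ 126 ^ 128 ^ 21 = 207

207


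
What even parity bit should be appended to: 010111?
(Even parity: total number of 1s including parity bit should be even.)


Number of 1s in data: 4
Parity bit: 0

0


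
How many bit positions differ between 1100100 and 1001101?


XOR: 0101001
Count of 1s: 3

3


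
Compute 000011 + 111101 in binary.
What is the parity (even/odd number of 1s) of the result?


000011 = 3
111101 = 61
Sum = 64 = 1000000
1s count = 1

odd parity (1 ones in 1000000)


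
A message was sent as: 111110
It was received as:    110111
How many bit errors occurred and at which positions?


XOR: 001001

2 error(s) at position(s): 2, 5


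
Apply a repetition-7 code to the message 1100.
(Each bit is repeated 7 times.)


Each bit -> 7 copies

1111111111111100000000000000


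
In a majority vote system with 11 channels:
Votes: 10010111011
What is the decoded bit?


Ones: 7 out of 11
Threshold: 6

1 (7/11 voted 1)


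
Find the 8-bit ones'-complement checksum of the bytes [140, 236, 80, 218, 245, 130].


Sum = 1049 mod 256 = 25
Complement = 230

230


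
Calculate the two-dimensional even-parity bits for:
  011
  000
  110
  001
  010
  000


Row parities: 000110
Column parities: 110

Row P: 000110, Col P: 110, Corner: 0


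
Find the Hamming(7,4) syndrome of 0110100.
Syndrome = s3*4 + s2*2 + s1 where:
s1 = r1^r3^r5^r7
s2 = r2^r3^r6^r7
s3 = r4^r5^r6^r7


s1=0, s2=0, s3=1

Syndrome = 4 (error at position 4)


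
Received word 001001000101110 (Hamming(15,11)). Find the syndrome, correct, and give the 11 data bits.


Syndrome = 0: no error detected

Data: 10100101110 (no errors)


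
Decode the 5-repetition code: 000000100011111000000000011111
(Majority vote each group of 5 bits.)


Groups: 00000, 01000, 11111, 00000, 00000, 11111
Majority votes: 001001

001001


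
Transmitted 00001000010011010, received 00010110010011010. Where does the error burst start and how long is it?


XOR: 00011110000000000

Burst at position 3, length 4


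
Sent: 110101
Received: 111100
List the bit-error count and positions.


XOR: 001001

2 error(s) at position(s): 2, 5


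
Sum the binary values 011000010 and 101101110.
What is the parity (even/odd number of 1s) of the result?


011000010 = 194
101101110 = 366
Sum = 560 = 1000110000
1s count = 3

odd parity (3 ones in 1000110000)


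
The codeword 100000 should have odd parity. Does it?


Number of 1s: 1

Yes, parity is correct (1 ones)


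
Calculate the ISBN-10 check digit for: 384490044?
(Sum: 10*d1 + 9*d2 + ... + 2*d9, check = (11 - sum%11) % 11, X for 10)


Weighted sum: 236
236 mod 11 = 5

Check digit: 6


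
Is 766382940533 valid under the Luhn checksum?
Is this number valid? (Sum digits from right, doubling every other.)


Luhn sum = 53
53 mod 10 = 3

Invalid (Luhn sum mod 10 = 3)


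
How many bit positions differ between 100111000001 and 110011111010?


XOR: 010100111011
Count of 1s: 7

7


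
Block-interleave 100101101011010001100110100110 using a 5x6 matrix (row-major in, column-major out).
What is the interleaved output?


Matrix:
  100101
  101011
  010001
  100110
  100110
Read columns: 110110010001000100110101111100

110110010001000100110101111100


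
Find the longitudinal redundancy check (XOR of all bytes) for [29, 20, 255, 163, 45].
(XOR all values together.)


XOR chain: 29 ^ 20 ^ 255 ^ 163 ^ 45 = 120

120


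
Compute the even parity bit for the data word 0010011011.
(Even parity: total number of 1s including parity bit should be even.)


Number of 1s in data: 5
Parity bit: 1

1


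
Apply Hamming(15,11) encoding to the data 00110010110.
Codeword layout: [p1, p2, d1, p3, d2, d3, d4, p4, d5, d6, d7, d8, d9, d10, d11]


Parity bits: p1=1, p2=0, p3=0, p4=1

100001110010110


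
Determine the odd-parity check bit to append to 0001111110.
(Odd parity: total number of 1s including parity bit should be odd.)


Number of 1s in data: 6
Parity bit: 1

1


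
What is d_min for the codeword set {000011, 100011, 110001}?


Comparing all pairs, minimum distance: 1
Can detect 0 errors, correct 0 errors

1


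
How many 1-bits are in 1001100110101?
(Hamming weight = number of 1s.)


Counting 1s in 1001100110101

7


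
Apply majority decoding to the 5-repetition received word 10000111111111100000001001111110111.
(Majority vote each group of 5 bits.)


Groups: 10000, 11111, 11111, 00000, 00100, 11111, 10111
Majority votes: 0110011

0110011


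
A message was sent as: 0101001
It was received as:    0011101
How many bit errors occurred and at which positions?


XOR: 0110100

3 error(s) at position(s): 1, 2, 4


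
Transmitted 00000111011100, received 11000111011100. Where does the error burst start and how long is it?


XOR: 11000000000000

Burst at position 0, length 2


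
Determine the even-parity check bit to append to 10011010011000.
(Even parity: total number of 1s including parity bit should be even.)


Number of 1s in data: 6
Parity bit: 0

0


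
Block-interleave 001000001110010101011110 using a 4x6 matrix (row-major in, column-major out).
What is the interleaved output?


Matrix:
  001000
  001110
  010101
  011110
Read columns: 000000111101011101010010

000000111101011101010010


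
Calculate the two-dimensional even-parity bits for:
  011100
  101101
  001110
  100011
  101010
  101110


Row parities: 101110
Column parities: 011000

Row P: 101110, Col P: 011000, Corner: 0


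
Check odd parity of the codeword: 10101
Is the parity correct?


Number of 1s: 3

Yes, parity is correct (3 ones)


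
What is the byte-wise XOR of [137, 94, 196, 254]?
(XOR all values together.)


XOR chain: 137 ^ 94 ^ 196 ^ 254 = 237

237


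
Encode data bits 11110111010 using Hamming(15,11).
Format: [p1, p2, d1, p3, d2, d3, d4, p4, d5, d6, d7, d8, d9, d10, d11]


Parity bits: p1=0, p2=0, p3=1, p4=0

001111100111010


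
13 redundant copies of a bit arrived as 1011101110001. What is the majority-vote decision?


Ones: 8 out of 13
Threshold: 7

1 (8/13 voted 1)


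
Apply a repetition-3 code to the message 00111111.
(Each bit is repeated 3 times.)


Each bit -> 3 copies

000000111111111111111111


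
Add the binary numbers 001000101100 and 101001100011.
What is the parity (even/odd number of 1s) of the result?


001000101100 = 556
101001100011 = 2659
Sum = 3215 = 110010001111
1s count = 7

odd parity (7 ones in 110010001111)


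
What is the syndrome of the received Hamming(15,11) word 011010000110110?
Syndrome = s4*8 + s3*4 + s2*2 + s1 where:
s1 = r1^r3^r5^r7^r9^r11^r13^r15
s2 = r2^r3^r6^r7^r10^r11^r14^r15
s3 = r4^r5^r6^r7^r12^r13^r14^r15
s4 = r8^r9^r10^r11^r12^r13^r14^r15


s1=0, s2=1, s3=1, s4=0

Syndrome = 6 (error at position 6)


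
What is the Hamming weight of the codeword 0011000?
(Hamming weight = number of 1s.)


Counting 1s in 0011000

2


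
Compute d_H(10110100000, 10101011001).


XOR: 00011111001
Count of 1s: 6

6


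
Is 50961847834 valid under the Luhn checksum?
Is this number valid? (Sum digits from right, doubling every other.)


Luhn sum = 52
52 mod 10 = 2

Invalid (Luhn sum mod 10 = 2)


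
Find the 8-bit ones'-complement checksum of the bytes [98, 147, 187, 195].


Sum = 627 mod 256 = 115
Complement = 140

140


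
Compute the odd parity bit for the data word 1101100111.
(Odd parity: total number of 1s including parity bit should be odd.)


Number of 1s in data: 7
Parity bit: 0

0


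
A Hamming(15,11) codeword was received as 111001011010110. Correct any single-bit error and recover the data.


Syndrome = 15: error at position 15

Data: 10101010111 (corrected bit 15)


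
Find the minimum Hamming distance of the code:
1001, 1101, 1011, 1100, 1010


Comparing all pairs, minimum distance: 1
Can detect 0 errors, correct 0 errors

1


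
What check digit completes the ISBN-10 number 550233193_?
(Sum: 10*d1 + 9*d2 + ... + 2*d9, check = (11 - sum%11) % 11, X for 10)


Weighted sum: 179
179 mod 11 = 3

Check digit: 8


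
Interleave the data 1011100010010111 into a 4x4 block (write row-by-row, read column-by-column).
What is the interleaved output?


Matrix:
  1011
  1000
  1001
  0111
Read columns: 1110000110011011

1110000110011011


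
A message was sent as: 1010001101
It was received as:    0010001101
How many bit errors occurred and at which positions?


XOR: 1000000000

1 error(s) at position(s): 0


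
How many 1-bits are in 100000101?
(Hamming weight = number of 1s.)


Counting 1s in 100000101

3


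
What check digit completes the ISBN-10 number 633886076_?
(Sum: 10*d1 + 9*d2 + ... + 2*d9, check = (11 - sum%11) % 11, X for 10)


Weighted sum: 278
278 mod 11 = 3

Check digit: 8


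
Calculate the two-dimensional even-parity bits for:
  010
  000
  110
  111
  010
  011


Row parities: 100110
Column parities: 010

Row P: 100110, Col P: 010, Corner: 1


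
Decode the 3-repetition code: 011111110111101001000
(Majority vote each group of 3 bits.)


Groups: 011, 111, 110, 111, 101, 001, 000
Majority votes: 1111100

1111100


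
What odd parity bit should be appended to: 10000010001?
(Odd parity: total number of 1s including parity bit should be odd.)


Number of 1s in data: 3
Parity bit: 0

0


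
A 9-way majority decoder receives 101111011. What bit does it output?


Ones: 7 out of 9
Threshold: 5

1 (7/9 voted 1)


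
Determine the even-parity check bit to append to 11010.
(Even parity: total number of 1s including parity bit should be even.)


Number of 1s in data: 3
Parity bit: 1

1


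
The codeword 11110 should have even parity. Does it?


Number of 1s: 4

Yes, parity is correct (4 ones)


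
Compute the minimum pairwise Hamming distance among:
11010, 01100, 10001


Comparing all pairs, minimum distance: 3
Can detect 2 errors, correct 1 errors

3


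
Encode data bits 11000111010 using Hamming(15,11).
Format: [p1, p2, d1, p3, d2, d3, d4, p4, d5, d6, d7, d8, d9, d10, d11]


Parity bits: p1=1, p2=0, p3=1, p4=0

101110000111010


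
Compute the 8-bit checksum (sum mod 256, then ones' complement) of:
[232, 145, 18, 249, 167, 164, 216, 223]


Sum = 1414 mod 256 = 134
Complement = 121

121


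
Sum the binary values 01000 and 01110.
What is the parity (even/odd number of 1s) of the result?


01000 = 8
01110 = 14
Sum = 22 = 10110
1s count = 3

odd parity (3 ones in 10110)


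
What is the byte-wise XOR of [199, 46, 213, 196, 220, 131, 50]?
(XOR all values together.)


XOR chain: 199 ^ 46 ^ 213 ^ 196 ^ 220 ^ 131 ^ 50 = 149

149


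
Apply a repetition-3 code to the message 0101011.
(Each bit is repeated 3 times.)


Each bit -> 3 copies

000111000111000111111


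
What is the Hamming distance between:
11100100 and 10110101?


XOR: 01010001
Count of 1s: 3

3


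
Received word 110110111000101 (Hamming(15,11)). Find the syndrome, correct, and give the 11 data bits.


Syndrome = 6: error at position 6

Data: 01111000101 (corrected bit 6)


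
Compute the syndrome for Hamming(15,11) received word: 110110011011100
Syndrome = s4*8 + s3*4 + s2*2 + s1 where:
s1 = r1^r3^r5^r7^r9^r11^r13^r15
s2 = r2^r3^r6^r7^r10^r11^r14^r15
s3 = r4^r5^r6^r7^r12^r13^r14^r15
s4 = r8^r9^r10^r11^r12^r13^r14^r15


s1=1, s2=0, s3=0, s4=1

Syndrome = 9 (error at position 9)


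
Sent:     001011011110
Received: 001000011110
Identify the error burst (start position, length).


XOR: 000011000000

Burst at position 4, length 2


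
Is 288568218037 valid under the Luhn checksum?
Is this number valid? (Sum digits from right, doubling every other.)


Luhn sum = 60
60 mod 10 = 0

Valid (Luhn sum mod 10 = 0)


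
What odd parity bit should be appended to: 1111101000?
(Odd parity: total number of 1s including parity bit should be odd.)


Number of 1s in data: 6
Parity bit: 1

1


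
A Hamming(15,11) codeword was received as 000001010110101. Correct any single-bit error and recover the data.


Syndrome = 13: error at position 13

Data: 00100110001 (corrected bit 13)


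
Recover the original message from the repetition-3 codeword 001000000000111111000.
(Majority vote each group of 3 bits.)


Groups: 001, 000, 000, 000, 111, 111, 000
Majority votes: 0000110

0000110


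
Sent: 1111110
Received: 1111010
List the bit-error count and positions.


XOR: 0000100

1 error(s) at position(s): 4


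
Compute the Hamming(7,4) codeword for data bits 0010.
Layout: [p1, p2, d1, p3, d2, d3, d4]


Parity bits: p1=0, p2=1, p3=1

0101010


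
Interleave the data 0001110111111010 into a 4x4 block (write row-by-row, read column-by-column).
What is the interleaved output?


Matrix:
  0001
  1101
  1111
  1010
Read columns: 0111011000111110

0111011000111110


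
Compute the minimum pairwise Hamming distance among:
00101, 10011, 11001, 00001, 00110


Comparing all pairs, minimum distance: 1
Can detect 0 errors, correct 0 errors

1


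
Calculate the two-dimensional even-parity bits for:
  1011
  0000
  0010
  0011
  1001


Row parities: 10100
Column parities: 0011

Row P: 10100, Col P: 0011, Corner: 0


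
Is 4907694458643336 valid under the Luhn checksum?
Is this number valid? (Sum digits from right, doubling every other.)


Luhn sum = 85
85 mod 10 = 5

Invalid (Luhn sum mod 10 = 5)


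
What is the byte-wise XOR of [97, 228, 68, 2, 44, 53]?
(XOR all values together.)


XOR chain: 97 ^ 228 ^ 68 ^ 2 ^ 44 ^ 53 = 218

218


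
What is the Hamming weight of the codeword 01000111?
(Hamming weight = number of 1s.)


Counting 1s in 01000111

4


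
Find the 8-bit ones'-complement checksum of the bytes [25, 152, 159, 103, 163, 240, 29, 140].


Sum = 1011 mod 256 = 243
Complement = 12

12


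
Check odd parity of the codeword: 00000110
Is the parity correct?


Number of 1s: 2

No, parity error (2 ones)


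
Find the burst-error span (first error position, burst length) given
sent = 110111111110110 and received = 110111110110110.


XOR: 000000001000000

Burst at position 8, length 1


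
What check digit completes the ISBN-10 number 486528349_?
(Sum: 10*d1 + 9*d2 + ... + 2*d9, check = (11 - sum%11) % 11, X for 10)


Weighted sum: 289
289 mod 11 = 3

Check digit: 8


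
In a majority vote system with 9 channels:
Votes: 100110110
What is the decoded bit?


Ones: 5 out of 9
Threshold: 5

1 (5/9 voted 1)


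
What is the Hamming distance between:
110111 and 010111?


XOR: 100000
Count of 1s: 1

1


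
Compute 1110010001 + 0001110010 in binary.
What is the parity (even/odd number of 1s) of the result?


1110010001 = 913
0001110010 = 114
Sum = 1027 = 10000000011
1s count = 3

odd parity (3 ones in 10000000011)


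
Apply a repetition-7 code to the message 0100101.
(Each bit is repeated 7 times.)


Each bit -> 7 copies

0000000111111100000000000000111111100000001111111


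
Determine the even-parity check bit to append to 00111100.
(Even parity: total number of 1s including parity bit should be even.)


Number of 1s in data: 4
Parity bit: 0

0


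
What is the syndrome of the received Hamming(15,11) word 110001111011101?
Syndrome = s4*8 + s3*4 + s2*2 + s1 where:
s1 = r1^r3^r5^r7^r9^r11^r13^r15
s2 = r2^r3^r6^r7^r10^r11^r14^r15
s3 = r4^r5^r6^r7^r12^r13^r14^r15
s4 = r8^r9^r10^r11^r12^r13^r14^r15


s1=0, s2=1, s3=1, s4=0

Syndrome = 6 (error at position 6)


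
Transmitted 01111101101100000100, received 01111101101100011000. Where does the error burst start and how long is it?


XOR: 00000000000000011100

Burst at position 15, length 3


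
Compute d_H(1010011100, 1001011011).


XOR: 0011000111
Count of 1s: 5

5


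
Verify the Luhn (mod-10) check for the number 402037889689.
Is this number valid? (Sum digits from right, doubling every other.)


Luhn sum = 71
71 mod 10 = 1

Invalid (Luhn sum mod 10 = 1)


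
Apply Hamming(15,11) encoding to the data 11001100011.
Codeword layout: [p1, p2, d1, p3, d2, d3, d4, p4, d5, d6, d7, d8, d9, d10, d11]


Parity bits: p1=0, p2=0, p3=1, p4=0

001110001100011


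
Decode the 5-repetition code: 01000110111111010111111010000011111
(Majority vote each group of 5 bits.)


Groups: 01000, 11011, 11110, 10111, 11101, 00000, 11111
Majority votes: 0111101

0111101


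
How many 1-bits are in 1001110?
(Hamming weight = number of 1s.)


Counting 1s in 1001110

4


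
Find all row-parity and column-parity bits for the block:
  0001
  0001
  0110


Row parities: 110
Column parities: 0110

Row P: 110, Col P: 0110, Corner: 0


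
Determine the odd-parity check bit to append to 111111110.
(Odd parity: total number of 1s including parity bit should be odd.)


Number of 1s in data: 8
Parity bit: 1

1


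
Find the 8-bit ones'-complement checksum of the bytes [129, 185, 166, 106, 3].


Sum = 589 mod 256 = 77
Complement = 178

178


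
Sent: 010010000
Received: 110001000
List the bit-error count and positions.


XOR: 100011000

3 error(s) at position(s): 0, 4, 5


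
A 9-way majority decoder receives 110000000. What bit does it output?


Ones: 2 out of 9
Threshold: 5

0 (2/9 voted 1)


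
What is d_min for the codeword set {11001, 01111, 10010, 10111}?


Comparing all pairs, minimum distance: 2
Can detect 1 errors, correct 0 errors

2


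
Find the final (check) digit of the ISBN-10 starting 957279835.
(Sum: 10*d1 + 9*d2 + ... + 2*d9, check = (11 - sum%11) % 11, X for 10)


Weighted sum: 343
343 mod 11 = 2

Check digit: 9


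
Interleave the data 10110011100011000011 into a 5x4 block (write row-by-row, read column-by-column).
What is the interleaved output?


Matrix:
  1011
  0011
  1000
  1100
  0011
Read columns: 10110000101100111001

10110000101100111001


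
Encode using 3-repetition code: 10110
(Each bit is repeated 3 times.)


Each bit -> 3 copies

111000111111000


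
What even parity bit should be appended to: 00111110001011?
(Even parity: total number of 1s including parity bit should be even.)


Number of 1s in data: 8
Parity bit: 0

0
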